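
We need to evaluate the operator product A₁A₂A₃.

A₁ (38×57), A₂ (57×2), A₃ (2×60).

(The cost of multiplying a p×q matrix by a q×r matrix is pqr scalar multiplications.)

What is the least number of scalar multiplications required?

8892

Order (A₁(A₂A₃)): (A₂A₃): 57×2 by 2×60 → 57×60, cost 57·2·60 = 6840; (A₁(A₂A₃)): 38×57 by 57×60 → 38×60, cost 38·57·60 = 129960; cumulative 136800. Total 136800.
Order ((A₁A₂)A₃): (A₁A₂): 38×57 by 57×2 → 38×2, cost 38·57·2 = 4332; ((A₁A₂)A₃): 38×2 by 2×60 → 38×60, cost 38·2·60 = 4560; cumulative 8892. Total 8892.
Minimum: 8892.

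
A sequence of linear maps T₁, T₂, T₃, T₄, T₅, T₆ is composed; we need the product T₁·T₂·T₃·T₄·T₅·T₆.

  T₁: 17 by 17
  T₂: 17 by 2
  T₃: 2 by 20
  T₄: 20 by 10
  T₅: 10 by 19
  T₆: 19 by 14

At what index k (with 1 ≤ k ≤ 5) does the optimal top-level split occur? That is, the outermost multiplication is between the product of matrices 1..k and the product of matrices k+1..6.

Adjacent pairs: T₁T₂ = 17·17·2 = 578; T₂T₃ = 17·2·20 = 680; T₃T₄ = 2·20·10 = 400; T₄T₅ = 20·10·19 = 3800; T₅T₆ = 10·19·14 = 2660.
Length 3: T₁..T₃: k=1: 0+680+17·17·20=6460; k=2: 578+0+17·2·20=1258 → min 1258 | T₂..T₄: k=2: 0+400+17·2·10=740; k=3: 680+0+17·20·10=4080 → min 740 | T₃..T₅: k=3: 0+3800+2·20·19=4560; k=4: 400+0+2·10·19=780 → min 780 | T₄..T₆: k=4: 0+2660+20·10·14=5460; k=5: 3800+0+20·19·14=9120 → min 5460.
Length 4: T₁..T₄: k=1: 0+740+17·17·10=3630; k=2: 578+400+17·2·10=1318; k=3: 1258+0+17·20·10=4658 → min 1318 | T₂..T₅: k=2: 0+780+17·2·19=1426; k=3: 680+3800+17·20·19=10940; k=4: 740+0+17·10·19=3970 → min 1426 | T₃..T₆: k=3: 0+5460+2·20·14=6020; k=4: 400+2660+2·10·14=3340; k=5: 780+0+2·19·14=1312 → min 1312.
Length 5: T₁..T₅: k=1: 0+1426+17·17·19=6917; k=2: 578+780+17·2·19=2004; k=3: 1258+3800+17·20·19=11518; k=4: 1318+0+17·10·19=4548 → min 2004 | T₂..T₆: k=2: 0+1312+17·2·14=1788; k=3: 680+5460+17·20·14=10900; k=4: 740+2660+17·10·14=5780; k=5: 1426+0+17·19·14=5948 → min 1788.
Top-level splits: k=1: (T₁..T₁)·(T₂..T₆) → 0+1788+17·17·14 = 5834; k=2: (T₁..T₂)·(T₃..T₆) → 578+1312+17·2·14 = 2366; k=3: (T₁..T₃)·(T₄..T₆) → 1258+5460+17·20·14 = 11478; k=4: (T₁..T₄)·(T₅..T₆) → 1318+2660+17·10·14 = 6358; k=5: (T₁..T₅)·(T₆..T₆) → 2004+0+17·19·14 = 6526.
Best split is after T₂, i.e. k = 2.

2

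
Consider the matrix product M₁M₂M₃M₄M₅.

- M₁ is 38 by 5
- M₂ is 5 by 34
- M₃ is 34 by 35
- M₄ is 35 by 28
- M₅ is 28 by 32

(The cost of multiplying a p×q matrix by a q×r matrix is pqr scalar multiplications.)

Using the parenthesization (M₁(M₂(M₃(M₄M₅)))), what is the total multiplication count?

(M₄M₅): 35×28 by 28×32 → 35×32, cost 35·28·32 = 31360
(M₃(M₄M₅)): 34×35 by 35×32 → 34×32, cost 34·35·32 = 38080; cumulative 69440
(M₂(M₃(M₄M₅))): 5×34 by 34×32 → 5×32, cost 5·34·32 = 5440; cumulative 74880
(M₁(M₂(M₃(M₄M₅)))): 38×5 by 5×32 → 38×32, cost 38·5·32 = 6080; cumulative 80960
Total: 80960 scalar multiplications.

80960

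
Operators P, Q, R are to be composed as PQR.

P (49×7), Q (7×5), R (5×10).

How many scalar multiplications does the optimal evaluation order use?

3780

Order (P(QR)): (QR): 7×5 by 5×10 → 7×10, cost 7·5·10 = 350; (P(QR)): 49×7 by 7×10 → 49×10, cost 49·7·10 = 3430; cumulative 3780. Total 3780.
Order ((PQ)R): (PQ): 49×7 by 7×5 → 49×5, cost 49·7·5 = 1715; ((PQ)R): 49×5 by 5×10 → 49×10, cost 49·5·10 = 2450; cumulative 4165. Total 4165.
Minimum: 3780.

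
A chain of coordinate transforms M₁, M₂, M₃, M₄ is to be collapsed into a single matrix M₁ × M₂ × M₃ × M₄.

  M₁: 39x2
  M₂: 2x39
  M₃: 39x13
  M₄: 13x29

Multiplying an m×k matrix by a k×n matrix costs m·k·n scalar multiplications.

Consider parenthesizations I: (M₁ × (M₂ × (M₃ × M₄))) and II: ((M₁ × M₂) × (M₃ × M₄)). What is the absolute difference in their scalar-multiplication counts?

Order I = (M₁ × (M₂ × (M₃ × M₄))): (M₃ × M₄): 39×13 by 13×29 → 39×29, cost 39·13·29 = 14703; (M₂ × (M₃ × M₄)): 2×39 by 39×29 → 2×29, cost 2·39·29 = 2262; cumulative 16965; (M₁ × (M₂ × (M₃ × M₄))): 39×2 by 2×29 → 39×29, cost 39·2·29 = 2262; cumulative 19227. Total 19227.
Order II = ((M₁ × M₂) × (M₃ × M₄)): (M₁ × M₂): 39×2 by 2×39 → 39×39, cost 39·2·39 = 3042; (M₃ × M₄): 39×13 by 13×29 → 39×29, cost 39·13·29 = 14703; ((M₁ × M₂) × (M₃ × M₄)): 39×39 by 39×29 → 39×29, cost 39·39·29 = 44109; cumulative 61854. Total 61854.
Difference: |19227 − 61854| = 42627.

42627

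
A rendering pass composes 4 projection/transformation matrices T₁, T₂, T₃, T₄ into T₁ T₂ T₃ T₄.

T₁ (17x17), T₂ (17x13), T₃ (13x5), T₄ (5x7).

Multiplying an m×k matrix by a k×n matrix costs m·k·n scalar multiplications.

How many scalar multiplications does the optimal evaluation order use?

Adjacent pairs: T₁T₂ = 17·17·13 = 3757; T₂T₃ = 17·13·5 = 1105; T₃T₄ = 13·5·7 = 455.
Length 3: T₁..T₃: k=1: 0+1105+17·17·5=2550; k=2: 3757+0+17·13·5=4862 → min 2550 | T₂..T₄: k=2: 0+455+17·13·7=2002; k=3: 1105+0+17·5·7=1700 → min 1700.
Length 4: T₁..T₄: k=1: 0+1700+17·17·7=3723; k=2: 3757+455+17·13·7=5759; k=3: 2550+0+17·5·7=3145 → min 3145.
Optimal order: ((T₁ (T₂ T₃)) T₄) with cost 3145.

3145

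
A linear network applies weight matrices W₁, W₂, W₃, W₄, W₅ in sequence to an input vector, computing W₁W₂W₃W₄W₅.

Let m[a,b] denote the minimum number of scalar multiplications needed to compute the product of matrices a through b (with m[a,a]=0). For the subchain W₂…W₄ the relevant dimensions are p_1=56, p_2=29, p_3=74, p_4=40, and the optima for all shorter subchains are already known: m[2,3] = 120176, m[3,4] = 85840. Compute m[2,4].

150800

m[2,4] = min over k∈[2,3] of m[2,k]+m[k+1,4]+p_{1}·p_k·p_{4}.
k=2: 0 + 85840 + 56·29·40 = 150800; k=3: 120176 + 0 + 56·74·40 = 285936.
Minimum: 150800 at k=2.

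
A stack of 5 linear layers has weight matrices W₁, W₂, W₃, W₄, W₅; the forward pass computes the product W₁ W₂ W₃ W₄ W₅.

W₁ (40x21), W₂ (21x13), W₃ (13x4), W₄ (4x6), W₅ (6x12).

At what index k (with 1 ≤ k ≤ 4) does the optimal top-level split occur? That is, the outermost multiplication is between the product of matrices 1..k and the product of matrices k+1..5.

Adjacent pairs: W₁W₂ = 40·21·13 = 10920; W₂W₃ = 21·13·4 = 1092; W₃W₄ = 13·4·6 = 312; W₄W₅ = 4·6·12 = 288.
Length 3: W₁..W₃: k=1: 0+1092+40·21·4=4452; k=2: 10920+0+40·13·4=13000 → min 4452 | W₂..W₄: k=2: 0+312+21·13·6=1950; k=3: 1092+0+21·4·6=1596 → min 1596 | W₃..W₅: k=3: 0+288+13·4·12=912; k=4: 312+0+13·6·12=1248 → min 912.
Length 4: W₁..W₄: k=1: 0+1596+40·21·6=6636; k=2: 10920+312+40·13·6=14352; k=3: 4452+0+40·4·6=5412 → min 5412 | W₂..W₅: k=2: 0+912+21·13·12=4188; k=3: 1092+288+21·4·12=2388; k=4: 1596+0+21·6·12=3108 → min 2388.
Top-level splits: k=1: (W₁..W₁)·(W₂..W₅) → 0+2388+40·21·12 = 12468; k=2: (W₁..W₂)·(W₃..W₅) → 10920+912+40·13·12 = 18072; k=3: (W₁..W₃)·(W₄..W₅) → 4452+288+40·4·12 = 6660; k=4: (W₁..W₄)·(W₅..W₅) → 5412+0+40·6·12 = 8292.
Best split is after W₃, i.e. k = 3.

3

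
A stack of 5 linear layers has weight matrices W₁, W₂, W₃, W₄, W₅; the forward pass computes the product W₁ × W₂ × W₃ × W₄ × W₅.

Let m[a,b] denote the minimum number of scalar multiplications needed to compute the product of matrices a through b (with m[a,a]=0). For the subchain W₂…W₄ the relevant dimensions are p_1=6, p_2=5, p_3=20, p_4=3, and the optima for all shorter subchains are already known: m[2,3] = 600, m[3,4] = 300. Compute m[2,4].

m[2,4] = min over k∈[2,3] of m[2,k]+m[k+1,4]+p_{1}·p_k·p_{4}.
k=2: 0 + 300 + 6·5·3 = 390; k=3: 600 + 0 + 6·20·3 = 960.
Minimum: 390 at k=2.

390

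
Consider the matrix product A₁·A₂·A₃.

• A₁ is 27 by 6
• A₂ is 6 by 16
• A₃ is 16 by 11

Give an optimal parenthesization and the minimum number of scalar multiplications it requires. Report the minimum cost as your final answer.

2838

(A₁·(A₂·A₃)): cost 2838.
((A₁·A₂)·A₃): cost 7344.
Optimal: (A₁·(A₂·A₃)) with cost 2838.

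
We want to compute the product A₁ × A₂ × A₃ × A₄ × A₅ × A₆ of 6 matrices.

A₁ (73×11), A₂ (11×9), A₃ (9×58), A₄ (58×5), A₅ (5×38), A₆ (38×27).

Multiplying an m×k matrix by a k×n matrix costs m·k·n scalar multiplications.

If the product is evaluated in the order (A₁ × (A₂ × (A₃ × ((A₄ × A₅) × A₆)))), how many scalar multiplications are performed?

(A₄ × A₅): 58×5 by 5×38 → 58×38, cost 58·5·38 = 11020
((A₄ × A₅) × A₆): 58×38 by 38×27 → 58×27, cost 58·38·27 = 59508; cumulative 70528
(A₃ × ((A₄ × A₅) × A₆)): 9×58 by 58×27 → 9×27, cost 9·58·27 = 14094; cumulative 84622
(A₂ × (A₃ × ((A₄ × A₅) × A₆))): 11×9 by 9×27 → 11×27, cost 11·9·27 = 2673; cumulative 87295
(A₁ × (A₂ × (A₃ × ((A₄ × A₅) × A₆)))): 73×11 by 11×27 → 73×27, cost 73·11·27 = 21681; cumulative 108976
Total: 108976 scalar multiplications.

108976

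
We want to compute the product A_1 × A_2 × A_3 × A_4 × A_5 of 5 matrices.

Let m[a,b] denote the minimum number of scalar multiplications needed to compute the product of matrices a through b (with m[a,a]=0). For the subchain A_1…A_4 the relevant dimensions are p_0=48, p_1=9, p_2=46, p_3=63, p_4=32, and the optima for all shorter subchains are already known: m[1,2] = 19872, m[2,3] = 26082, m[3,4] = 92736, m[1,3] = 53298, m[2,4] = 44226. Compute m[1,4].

m[1,4] = min over k∈[1,3] of m[1,k]+m[k+1,4]+p_{0}·p_k·p_{4}.
k=1: 0 + 44226 + 48·9·32 = 58050; k=2: 19872 + 92736 + 48·46·32 = 183264; k=3: 53298 + 0 + 48·63·32 = 150066.
Minimum: 58050 at k=1.

58050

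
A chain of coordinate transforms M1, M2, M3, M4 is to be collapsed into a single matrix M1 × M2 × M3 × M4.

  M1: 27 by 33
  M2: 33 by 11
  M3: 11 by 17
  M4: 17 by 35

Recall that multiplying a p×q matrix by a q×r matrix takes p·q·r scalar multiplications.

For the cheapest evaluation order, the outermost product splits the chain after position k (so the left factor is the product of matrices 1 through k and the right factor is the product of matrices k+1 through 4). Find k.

Adjacent pairs: M1M2 = 27·33·11 = 9801; M2M3 = 33·11·17 = 6171; M3M4 = 11·17·35 = 6545.
Length 3: M1..M3: k=1: 0+6171+27·33·17=21318; k=2: 9801+0+27·11·17=14850 → min 14850 | M2..M4: k=2: 0+6545+33·11·35=19250; k=3: 6171+0+33·17·35=25806 → min 19250.
Top-level splits: k=1: (M1..M1)·(M2..M4) → 0+19250+27·33·35 = 50435; k=2: (M1..M2)·(M3..M4) → 9801+6545+27·11·35 = 26741; k=3: (M1..M3)·(M4..M4) → 14850+0+27·17·35 = 30915.
Best split is after M2, i.e. k = 2.

2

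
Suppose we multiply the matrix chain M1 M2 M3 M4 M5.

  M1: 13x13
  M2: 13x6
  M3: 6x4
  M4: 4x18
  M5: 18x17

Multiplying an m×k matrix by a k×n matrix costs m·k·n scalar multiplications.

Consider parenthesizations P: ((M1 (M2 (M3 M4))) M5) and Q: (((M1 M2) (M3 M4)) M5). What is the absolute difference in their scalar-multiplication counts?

2028

Order P = ((M1 (M2 (M3 M4))) M5): (M3 M4): 6×4 by 4×18 → 6×18, cost 6·4·18 = 432; (M2 (M3 M4)): 13×6 by 6×18 → 13×18, cost 13·6·18 = 1404; cumulative 1836; (M1 (M2 (M3 M4))): 13×13 by 13×18 → 13×18, cost 13·13·18 = 3042; cumulative 4878; ((M1 (M2 (M3 M4))) M5): 13×18 by 18×17 → 13×17, cost 13·18·17 = 3978; cumulative 8856. Total 8856.
Order Q = (((M1 M2) (M3 M4)) M5): (M1 M2): 13×13 by 13×6 → 13×6, cost 13·13·6 = 1014; (M3 M4): 6×4 by 4×18 → 6×18, cost 6·4·18 = 432; ((M1 M2) (M3 M4)): 13×6 by 6×18 → 13×18, cost 13·6·18 = 1404; cumulative 2850; (((M1 M2) (M3 M4)) M5): 13×18 by 18×17 → 13×17, cost 13·18·17 = 3978; cumulative 6828. Total 6828.
Difference: |8856 − 6828| = 2028.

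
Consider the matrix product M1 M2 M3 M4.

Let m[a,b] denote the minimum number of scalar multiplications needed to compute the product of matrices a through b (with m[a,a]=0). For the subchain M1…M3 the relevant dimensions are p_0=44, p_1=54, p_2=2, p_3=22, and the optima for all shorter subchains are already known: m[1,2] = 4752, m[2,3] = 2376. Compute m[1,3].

m[1,3] = min over k∈[1,2] of m[1,k]+m[k+1,3]+p_{0}·p_k·p_{3}.
k=1: 0 + 2376 + 44·54·22 = 54648; k=2: 4752 + 0 + 44·2·22 = 6688.
Minimum: 6688 at k=2.

6688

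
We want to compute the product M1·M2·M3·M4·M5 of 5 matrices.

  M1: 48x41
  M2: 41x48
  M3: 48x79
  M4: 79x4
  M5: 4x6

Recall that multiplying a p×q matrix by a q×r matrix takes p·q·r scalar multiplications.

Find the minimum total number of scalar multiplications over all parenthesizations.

Adjacent pairs: M1M2 = 48·41·48 = 94464; M2M3 = 41·48·79 = 155472; M3M4 = 48·79·4 = 15168; M4M5 = 79·4·6 = 1896.
Length 3: M1..M3: k=1: 0+155472+48·41·79=310944; k=2: 94464+0+48·48·79=276480 → min 276480 | M2..M4: k=2: 0+15168+41·48·4=23040; k=3: 155472+0+41·79·4=168428 → min 23040 | M3..M5: k=3: 0+1896+48·79·6=24648; k=4: 15168+0+48·4·6=16320 → min 16320.
Length 4: M1..M4: k=1: 0+23040+48·41·4=30912; k=2: 94464+15168+48·48·4=118848; k=3: 276480+0+48·79·4=291648 → min 30912 | M2..M5: k=2: 0+16320+41·48·6=28128; k=3: 155472+1896+41·79·6=176802; k=4: 23040+0+41·4·6=24024 → min 24024.
Length 5: M1..M5: k=1: 0+24024+48·41·6=35832; k=2: 94464+16320+48·48·6=124608; k=3: 276480+1896+48·79·6=301128; k=4: 30912+0+48·4·6=32064 → min 32064.
Optimal order: ((M1·(M2·(M3·M4)))·M5) with cost 32064.

32064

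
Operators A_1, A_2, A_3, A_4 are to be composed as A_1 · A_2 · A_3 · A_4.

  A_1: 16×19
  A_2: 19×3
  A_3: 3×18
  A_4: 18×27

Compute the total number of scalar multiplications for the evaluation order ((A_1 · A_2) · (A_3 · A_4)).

3666

(A_1 · A_2): 16×19 by 19×3 → 16×3, cost 16·19·3 = 912
(A_3 · A_4): 3×18 by 18×27 → 3×27, cost 3·18·27 = 1458
((A_1 · A_2) · (A_3 · A_4)): 16×3 by 3×27 → 16×27, cost 16·3·27 = 1296; cumulative 3666
Total: 3666 scalar multiplications.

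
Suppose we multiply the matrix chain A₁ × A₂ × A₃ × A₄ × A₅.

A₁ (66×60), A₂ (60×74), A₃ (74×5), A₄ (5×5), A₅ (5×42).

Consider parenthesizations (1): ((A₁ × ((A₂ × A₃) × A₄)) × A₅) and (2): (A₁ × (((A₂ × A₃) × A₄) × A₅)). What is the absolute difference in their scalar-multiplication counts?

145260

Order (1) = ((A₁ × ((A₂ × A₃) × A₄)) × A₅): (A₂ × A₃): 60×74 by 74×5 → 60×5, cost 60·74·5 = 22200; ((A₂ × A₃) × A₄): 60×5 by 5×5 → 60×5, cost 60·5·5 = 1500; cumulative 23700; (A₁ × ((A₂ × A₃) × A₄)): 66×60 by 60×5 → 66×5, cost 66·60·5 = 19800; cumulative 43500; ((A₁ × ((A₂ × A₃) × A₄)) × A₅): 66×5 by 5×42 → 66×42, cost 66·5·42 = 13860; cumulative 57360. Total 57360.
Order (2) = (A₁ × (((A₂ × A₃) × A₄) × A₅)): (A₂ × A₃): 60×74 by 74×5 → 60×5, cost 60·74·5 = 22200; ((A₂ × A₃) × A₄): 60×5 by 5×5 → 60×5, cost 60·5·5 = 1500; cumulative 23700; (((A₂ × A₃) × A₄) × A₅): 60×5 by 5×42 → 60×42, cost 60·5·42 = 12600; cumulative 36300; (A₁ × (((A₂ × A₃) × A₄) × A₅)): 66×60 by 60×42 → 66×42, cost 66·60·42 = 166320; cumulative 202620. Total 202620.
Difference: |57360 − 202620| = 145260.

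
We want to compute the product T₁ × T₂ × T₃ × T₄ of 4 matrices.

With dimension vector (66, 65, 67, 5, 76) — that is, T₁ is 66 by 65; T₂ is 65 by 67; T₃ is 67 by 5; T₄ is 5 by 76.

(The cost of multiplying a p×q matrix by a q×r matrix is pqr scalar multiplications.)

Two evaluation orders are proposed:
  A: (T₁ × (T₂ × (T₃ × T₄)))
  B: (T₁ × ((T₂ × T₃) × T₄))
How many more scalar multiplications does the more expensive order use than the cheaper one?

Order A = (T₁ × (T₂ × (T₃ × T₄))): (T₃ × T₄): 67×5 by 5×76 → 67×76, cost 67·5·76 = 25460; (T₂ × (T₃ × T₄)): 65×67 by 67×76 → 65×76, cost 65·67·76 = 330980; cumulative 356440; (T₁ × (T₂ × (T₃ × T₄))): 66×65 by 65×76 → 66×76, cost 66·65·76 = 326040; cumulative 682480. Total 682480.
Order B = (T₁ × ((T₂ × T₃) × T₄)): (T₂ × T₃): 65×67 by 67×5 → 65×5, cost 65·67·5 = 21775; ((T₂ × T₃) × T₄): 65×5 by 5×76 → 65×76, cost 65·5·76 = 24700; cumulative 46475; (T₁ × ((T₂ × T₃) × T₄)): 66×65 by 65×76 → 66×76, cost 66·65·76 = 326040; cumulative 372515. Total 372515.
Difference: |682480 − 372515| = 309965.

309965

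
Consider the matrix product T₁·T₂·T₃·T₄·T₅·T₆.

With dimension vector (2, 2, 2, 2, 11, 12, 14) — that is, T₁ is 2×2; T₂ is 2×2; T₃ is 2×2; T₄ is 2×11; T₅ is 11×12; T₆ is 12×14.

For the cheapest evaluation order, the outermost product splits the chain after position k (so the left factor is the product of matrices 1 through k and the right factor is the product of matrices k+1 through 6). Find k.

Adjacent pairs: T₁T₂ = 2·2·2 = 8; T₂T₃ = 2·2·2 = 8; T₃T₄ = 2·2·11 = 44; T₄T₅ = 2·11·12 = 264; T₅T₆ = 11·12·14 = 1848.
Length 3: T₁..T₃: k=1: 0+8+2·2·2=16; k=2: 8+0+2·2·2=16 → min 16 | T₂..T₄: k=2: 0+44+2·2·11=88; k=3: 8+0+2·2·11=52 → min 52 | T₃..T₅: k=3: 0+264+2·2·12=312; k=4: 44+0+2·11·12=308 → min 308 | T₄..T₆: k=4: 0+1848+2·11·14=2156; k=5: 264+0+2·12·14=600 → min 600.
Length 4: T₁..T₄: k=1: 0+52+2·2·11=96; k=2: 8+44+2·2·11=96; k=3: 16+0+2·2·11=60 → min 60 | T₂..T₅: k=2: 0+308+2·2·12=356; k=3: 8+264+2·2·12=320; k=4: 52+0+2·11·12=316 → min 316 | T₃..T₆: k=3: 0+600+2·2·14=656; k=4: 44+1848+2·11·14=2200; k=5: 308+0+2·12·14=644 → min 644.
Length 5: T₁..T₅: k=1: 0+316+2·2·12=364; k=2: 8+308+2·2·12=364; k=3: 16+264+2·2·12=328; k=4: 60+0+2·11·12=324 → min 324 | T₂..T₆: k=2: 0+644+2·2·14=700; k=3: 8+600+2·2·14=664; k=4: 52+1848+2·11·14=2208; k=5: 316+0+2·12·14=652 → min 652.
Top-level splits: k=1: (T₁..T₁)·(T₂..T₆) → 0+652+2·2·14 = 708; k=2: (T₁..T₂)·(T₃..T₆) → 8+644+2·2·14 = 708; k=3: (T₁..T₃)·(T₄..T₆) → 16+600+2·2·14 = 672; k=4: (T₁..T₄)·(T₅..T₆) → 60+1848+2·11·14 = 2216; k=5: (T₁..T₅)·(T₆..T₆) → 324+0+2·12·14 = 660.
Best split is after T₅, i.e. k = 5.

5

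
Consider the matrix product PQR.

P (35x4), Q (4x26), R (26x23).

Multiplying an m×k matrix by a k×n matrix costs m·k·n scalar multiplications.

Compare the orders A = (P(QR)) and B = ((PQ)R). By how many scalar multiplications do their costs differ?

Order A = (P(QR)): (QR): 4×26 by 26×23 → 4×23, cost 4·26·23 = 2392; (P(QR)): 35×4 by 4×23 → 35×23, cost 35·4·23 = 3220; cumulative 5612. Total 5612.
Order B = ((PQ)R): (PQ): 35×4 by 4×26 → 35×26, cost 35·4·26 = 3640; ((PQ)R): 35×26 by 26×23 → 35×23, cost 35·26·23 = 20930; cumulative 24570. Total 24570.
Difference: |5612 − 24570| = 18958.

18958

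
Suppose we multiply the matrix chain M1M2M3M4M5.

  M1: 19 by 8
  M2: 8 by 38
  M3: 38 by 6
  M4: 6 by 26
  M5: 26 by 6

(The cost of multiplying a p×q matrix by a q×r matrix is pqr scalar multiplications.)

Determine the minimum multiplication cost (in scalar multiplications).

Adjacent pairs: M1M2 = 19·8·38 = 5776; M2M3 = 8·38·6 = 1824; M3M4 = 38·6·26 = 5928; M4M5 = 6·26·6 = 936.
Length 3: M1..M3: k=1: 0+1824+19·8·6=2736; k=2: 5776+0+19·38·6=10108 → min 2736 | M2..M4: k=2: 0+5928+8·38·26=13832; k=3: 1824+0+8·6·26=3072 → min 3072 | M3..M5: k=3: 0+936+38·6·6=2304; k=4: 5928+0+38·26·6=11856 → min 2304.
Length 4: M1..M4: k=1: 0+3072+19·8·26=7024; k=2: 5776+5928+19·38·26=30476; k=3: 2736+0+19·6·26=5700 → min 5700 | M2..M5: k=2: 0+2304+8·38·6=4128; k=3: 1824+936+8·6·6=3048; k=4: 3072+0+8·26·6=4320 → min 3048.
Length 5: M1..M5: k=1: 0+3048+19·8·6=3960; k=2: 5776+2304+19·38·6=12412; k=3: 2736+936+19·6·6=4356; k=4: 5700+0+19·26·6=8664 → min 3960.
Optimal order: (M1((M2M3)(M4M5))) with cost 3960.

3960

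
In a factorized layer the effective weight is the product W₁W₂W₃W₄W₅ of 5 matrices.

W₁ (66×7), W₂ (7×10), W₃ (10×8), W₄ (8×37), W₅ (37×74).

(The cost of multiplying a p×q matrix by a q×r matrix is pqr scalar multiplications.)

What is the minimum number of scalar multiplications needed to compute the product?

55986

Adjacent pairs: W₁W₂ = 66·7·10 = 4620; W₂W₃ = 7·10·8 = 560; W₃W₄ = 10·8·37 = 2960; W₄W₅ = 8·37·74 = 21904.
Length 3: W₁..W₃: k=1: 0+560+66·7·8=4256; k=2: 4620+0+66·10·8=9900 → min 4256 | W₂..W₄: k=2: 0+2960+7·10·37=5550; k=3: 560+0+7·8·37=2632 → min 2632 | W₃..W₅: k=3: 0+21904+10·8·74=27824; k=4: 2960+0+10·37·74=30340 → min 27824.
Length 4: W₁..W₄: k=1: 0+2632+66·7·37=19726; k=2: 4620+2960+66·10·37=32000; k=3: 4256+0+66·8·37=23792 → min 19726 | W₂..W₅: k=2: 0+27824+7·10·74=33004; k=3: 560+21904+7·8·74=26608; k=4: 2632+0+7·37·74=21798 → min 21798.
Length 5: W₁..W₅: k=1: 0+21798+66·7·74=55986; k=2: 4620+27824+66·10·74=81284; k=3: 4256+21904+66·8·74=65232; k=4: 19726+0+66·37·74=200434 → min 55986.
Optimal order: (W₁(((W₂W₃)W₄)W₅)) with cost 55986.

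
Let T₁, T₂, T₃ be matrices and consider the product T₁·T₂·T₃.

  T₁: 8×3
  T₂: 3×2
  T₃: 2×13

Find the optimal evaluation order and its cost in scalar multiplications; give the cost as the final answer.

256

(T₁·(T₂·T₃)): cost 390.
((T₁·T₂)·T₃): cost 256.
Optimal: ((T₁·T₂)·T₃) with cost 256.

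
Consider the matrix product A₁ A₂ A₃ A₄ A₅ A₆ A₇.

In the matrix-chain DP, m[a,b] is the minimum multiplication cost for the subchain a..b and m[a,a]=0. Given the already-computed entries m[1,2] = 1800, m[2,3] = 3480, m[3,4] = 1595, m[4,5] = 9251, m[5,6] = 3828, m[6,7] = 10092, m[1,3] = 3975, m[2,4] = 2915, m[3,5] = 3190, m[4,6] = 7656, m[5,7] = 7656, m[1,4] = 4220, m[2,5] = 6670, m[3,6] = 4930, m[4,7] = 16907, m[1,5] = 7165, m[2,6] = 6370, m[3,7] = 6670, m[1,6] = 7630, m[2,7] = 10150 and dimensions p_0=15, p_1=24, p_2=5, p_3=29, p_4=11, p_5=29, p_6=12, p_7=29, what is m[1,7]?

10645

m[1,7] = min over k∈[1,6] of m[1,k]+m[k+1,7]+p_{0}·p_k·p_{7}.
k=1: 0 + 10150 + 15·24·29 = 20590; k=2: 1800 + 6670 + 15·5·29 = 10645; k=3: 3975 + 16907 + 15·29·29 = 33497; k=4: 4220 + 7656 + 15·11·29 = 16661; k=5: 7165 + 10092 + 15·29·29 = 29872; k=6: 7630 + 0 + 15·12·29 = 12850.
Minimum: 10645 at k=2.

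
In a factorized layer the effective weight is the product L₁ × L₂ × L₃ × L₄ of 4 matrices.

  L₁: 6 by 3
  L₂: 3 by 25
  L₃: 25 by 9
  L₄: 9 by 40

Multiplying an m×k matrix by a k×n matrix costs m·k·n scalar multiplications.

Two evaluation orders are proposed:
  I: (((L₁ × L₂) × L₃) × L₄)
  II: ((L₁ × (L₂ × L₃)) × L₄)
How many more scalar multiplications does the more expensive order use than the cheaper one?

Order I = (((L₁ × L₂) × L₃) × L₄): (L₁ × L₂): 6×3 by 3×25 → 6×25, cost 6·3·25 = 450; ((L₁ × L₂) × L₃): 6×25 by 25×9 → 6×9, cost 6·25·9 = 1350; cumulative 1800; (((L₁ × L₂) × L₃) × L₄): 6×9 by 9×40 → 6×40, cost 6·9·40 = 2160; cumulative 3960. Total 3960.
Order II = ((L₁ × (L₂ × L₃)) × L₄): (L₂ × L₃): 3×25 by 25×9 → 3×9, cost 3·25·9 = 675; (L₁ × (L₂ × L₃)): 6×3 by 3×9 → 6×9, cost 6·3·9 = 162; cumulative 837; ((L₁ × (L₂ × L₃)) × L₄): 6×9 by 9×40 → 6×40, cost 6·9·40 = 2160; cumulative 2997. Total 2997.
Difference: |3960 − 2997| = 963.

963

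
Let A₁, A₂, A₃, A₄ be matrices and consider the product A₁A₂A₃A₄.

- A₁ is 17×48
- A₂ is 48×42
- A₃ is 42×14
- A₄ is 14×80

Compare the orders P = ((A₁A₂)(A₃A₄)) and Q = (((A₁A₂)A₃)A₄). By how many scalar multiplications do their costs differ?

75124

Order P = ((A₁A₂)(A₃A₄)): (A₁A₂): 17×48 by 48×42 → 17×42, cost 17·48·42 = 34272; (A₃A₄): 42×14 by 14×80 → 42×80, cost 42·14·80 = 47040; ((A₁A₂)(A₃A₄)): 17×42 by 42×80 → 17×80, cost 17·42·80 = 57120; cumulative 138432. Total 138432.
Order Q = (((A₁A₂)A₃)A₄): (A₁A₂): 17×48 by 48×42 → 17×42, cost 17·48·42 = 34272; ((A₁A₂)A₃): 17×42 by 42×14 → 17×14, cost 17·42·14 = 9996; cumulative 44268; (((A₁A₂)A₃)A₄): 17×14 by 14×80 → 17×80, cost 17·14·80 = 19040; cumulative 63308. Total 63308.
Difference: |138432 − 63308| = 75124.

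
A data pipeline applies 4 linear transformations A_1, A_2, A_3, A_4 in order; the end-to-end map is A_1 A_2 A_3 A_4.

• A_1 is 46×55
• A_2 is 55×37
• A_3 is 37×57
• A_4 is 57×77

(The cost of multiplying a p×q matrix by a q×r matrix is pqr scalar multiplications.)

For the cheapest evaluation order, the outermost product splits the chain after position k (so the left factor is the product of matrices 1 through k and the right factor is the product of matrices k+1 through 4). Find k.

Adjacent pairs: A_1A_2 = 46·55·37 = 93610; A_2A_3 = 55·37·57 = 115995; A_3A_4 = 37·57·77 = 162393.
Length 3: A_1..A_3: k=1: 0+115995+46·55·57=260205; k=2: 93610+0+46·37·57=190624 → min 190624 | A_2..A_4: k=2: 0+162393+55·37·77=319088; k=3: 115995+0+55·57·77=357390 → min 319088.
Top-level splits: k=1: (A_1..A_1)·(A_2..A_4) → 0+319088+46·55·77 = 513898; k=2: (A_1..A_2)·(A_3..A_4) → 93610+162393+46·37·77 = 387057; k=3: (A_1..A_3)·(A_4..A_4) → 190624+0+46·57·77 = 392518.
Best split is after A_2, i.e. k = 2.

2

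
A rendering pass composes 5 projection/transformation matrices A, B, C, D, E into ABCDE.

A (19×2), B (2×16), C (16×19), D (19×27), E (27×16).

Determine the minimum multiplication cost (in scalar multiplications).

Adjacent pairs: AB = 19·2·16 = 608; BC = 2·16·19 = 608; CD = 16·19·27 = 8208; DE = 19·27·16 = 8208.
Length 3: A..C: k=1: 0+608+19·2·19=1330; k=2: 608+0+19·16·19=6384 → min 1330 | B..D: k=2: 0+8208+2·16·27=9072; k=3: 608+0+2·19·27=1634 → min 1634 | C..E: k=3: 0+8208+16·19·16=13072; k=4: 8208+0+16·27·16=15120 → min 13072.
Length 4: A..D: k=1: 0+1634+19·2·27=2660; k=2: 608+8208+19·16·27=17024; k=3: 1330+0+19·19·27=11077 → min 2660 | B..E: k=2: 0+13072+2·16·16=13584; k=3: 608+8208+2·19·16=9424; k=4: 1634+0+2·27·16=2498 → min 2498.
Length 5: A..E: k=1: 0+2498+19·2·16=3106; k=2: 608+13072+19·16·16=18544; k=3: 1330+8208+19·19·16=15314; k=4: 2660+0+19·27·16=10868 → min 3106.
Optimal order: (A(((BC)D)E)) with cost 3106.

3106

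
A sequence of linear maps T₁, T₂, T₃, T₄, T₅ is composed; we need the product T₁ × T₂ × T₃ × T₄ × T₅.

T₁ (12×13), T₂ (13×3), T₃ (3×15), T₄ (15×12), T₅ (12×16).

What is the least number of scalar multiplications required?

2160

Adjacent pairs: T₁T₂ = 12·13·3 = 468; T₂T₃ = 13·3·15 = 585; T₃T₄ = 3·15·12 = 540; T₄T₅ = 15·12·16 = 2880.
Length 3: T₁..T₃: k=1: 0+585+12·13·15=2925; k=2: 468+0+12·3·15=1008 → min 1008 | T₂..T₄: k=2: 0+540+13·3·12=1008; k=3: 585+0+13·15·12=2925 → min 1008 | T₃..T₅: k=3: 0+2880+3·15·16=3600; k=4: 540+0+3·12·16=1116 → min 1116.
Length 4: T₁..T₄: k=1: 0+1008+12·13·12=2880; k=2: 468+540+12·3·12=1440; k=3: 1008+0+12·15·12=3168 → min 1440 | T₂..T₅: k=2: 0+1116+13·3·16=1740; k=3: 585+2880+13·15·16=6585; k=4: 1008+0+13·12·16=3504 → min 1740.
Length 5: T₁..T₅: k=1: 0+1740+12·13·16=4236; k=2: 468+1116+12·3·16=2160; k=3: 1008+2880+12·15·16=6768; k=4: 1440+0+12·12·16=3744 → min 2160.
Optimal order: ((T₁ × T₂) × ((T₃ × T₄) × T₅)) with cost 2160.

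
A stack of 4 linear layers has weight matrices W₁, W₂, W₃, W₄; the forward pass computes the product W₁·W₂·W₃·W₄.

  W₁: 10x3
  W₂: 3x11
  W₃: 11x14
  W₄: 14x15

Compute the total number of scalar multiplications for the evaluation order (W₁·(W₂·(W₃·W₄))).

3255

(W₃·W₄): 11×14 by 14×15 → 11×15, cost 11·14·15 = 2310
(W₂·(W₃·W₄)): 3×11 by 11×15 → 3×15, cost 3·11·15 = 495; cumulative 2805
(W₁·(W₂·(W₃·W₄))): 10×3 by 3×15 → 10×15, cost 10·3·15 = 450; cumulative 3255
Total: 3255 scalar multiplications.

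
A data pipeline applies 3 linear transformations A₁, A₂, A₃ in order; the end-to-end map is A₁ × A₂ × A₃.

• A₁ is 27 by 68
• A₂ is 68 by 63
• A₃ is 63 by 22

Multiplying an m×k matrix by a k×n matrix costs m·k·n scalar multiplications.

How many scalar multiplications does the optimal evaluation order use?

Order (A₁ × (A₂ × A₃)): (A₂ × A₃): 68×63 by 63×22 → 68×22, cost 68·63·22 = 94248; (A₁ × (A₂ × A₃)): 27×68 by 68×22 → 27×22, cost 27·68·22 = 40392; cumulative 134640. Total 134640.
Order ((A₁ × A₂) × A₃): (A₁ × A₂): 27×68 by 68×63 → 27×63, cost 27·68·63 = 115668; ((A₁ × A₂) × A₃): 27×63 by 63×22 → 27×22, cost 27·63·22 = 37422; cumulative 153090. Total 153090.
Minimum: 134640.

134640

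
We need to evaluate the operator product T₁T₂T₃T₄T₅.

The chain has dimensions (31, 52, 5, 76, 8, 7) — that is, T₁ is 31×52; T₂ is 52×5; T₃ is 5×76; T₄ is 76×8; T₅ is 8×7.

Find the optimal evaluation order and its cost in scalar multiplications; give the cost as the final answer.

12465

Adjacent pairs: T₁T₂ = 31·52·5 = 8060; T₂T₃ = 52·5·76 = 19760; T₃T₄ = 5·76·8 = 3040; T₄T₅ = 76·8·7 = 4256.
Length 3: T₁..T₃: k=1: 0+19760+31·52·76=142272; k=2: 8060+0+31·5·76=19840 → min 19840 | T₂..T₄: k=2: 0+3040+52·5·8=5120; k=3: 19760+0+52·76·8=51376 → min 5120 | T₃..T₅: k=3: 0+4256+5·76·7=6916; k=4: 3040+0+5·8·7=3320 → min 3320.
Length 4: T₁..T₄: k=1: 0+5120+31·52·8=18016; k=2: 8060+3040+31·5·8=12340; k=3: 19840+0+31·76·8=38688 → min 12340 | T₂..T₅: k=2: 0+3320+52·5·7=5140; k=3: 19760+4256+52·76·7=51680; k=4: 5120+0+52·8·7=8032 → min 5140.
Length 5: T₁..T₅: k=1: 0+5140+31·52·7=16424; k=2: 8060+3320+31·5·7=12465; k=3: 19840+4256+31·76·7=40588; k=4: 12340+0+31·8·7=14076 → min 12465.
Optimal parenthesization: ((T₁T₂)((T₃T₄)T₅)) with cost 12465.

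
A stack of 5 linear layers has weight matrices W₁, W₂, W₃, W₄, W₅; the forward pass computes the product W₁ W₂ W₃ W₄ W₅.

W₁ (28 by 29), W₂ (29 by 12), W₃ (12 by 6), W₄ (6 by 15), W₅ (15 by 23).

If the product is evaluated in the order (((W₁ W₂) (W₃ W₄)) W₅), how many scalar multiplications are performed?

(W₁ W₂): 28×29 by 29×12 → 28×12, cost 28·29·12 = 9744
(W₃ W₄): 12×6 by 6×15 → 12×15, cost 12·6·15 = 1080
((W₁ W₂) (W₃ W₄)): 28×12 by 12×15 → 28×15, cost 28·12·15 = 5040; cumulative 15864
(((W₁ W₂) (W₃ W₄)) W₅): 28×15 by 15×23 → 28×23, cost 28·15·23 = 9660; cumulative 25524
Total: 25524 scalar multiplications.

25524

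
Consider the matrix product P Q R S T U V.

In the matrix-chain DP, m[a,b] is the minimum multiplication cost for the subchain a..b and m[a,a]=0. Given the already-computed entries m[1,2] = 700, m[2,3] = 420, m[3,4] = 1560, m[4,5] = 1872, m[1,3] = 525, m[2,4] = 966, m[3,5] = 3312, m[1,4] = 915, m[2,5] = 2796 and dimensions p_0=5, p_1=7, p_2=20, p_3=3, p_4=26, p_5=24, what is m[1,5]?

m[1,5] = min over k∈[1,4] of m[1,k]+m[k+1,5]+p_{0}·p_k·p_{5}.
k=1: 0 + 2796 + 5·7·24 = 3636; k=2: 700 + 3312 + 5·20·24 = 6412; k=3: 525 + 1872 + 5·3·24 = 2757; k=4: 915 + 0 + 5·26·24 = 4035.
Minimum: 2757 at k=3.

2757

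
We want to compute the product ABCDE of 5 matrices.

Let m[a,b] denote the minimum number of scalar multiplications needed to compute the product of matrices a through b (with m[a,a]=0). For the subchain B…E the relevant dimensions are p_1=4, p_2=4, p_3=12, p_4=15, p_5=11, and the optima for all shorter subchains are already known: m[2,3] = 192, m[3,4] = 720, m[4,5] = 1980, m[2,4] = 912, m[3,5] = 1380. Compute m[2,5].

1556

m[2,5] = min over k∈[2,4] of m[2,k]+m[k+1,5]+p_{1}·p_k·p_{5}.
k=2: 0 + 1380 + 4·4·11 = 1556; k=3: 192 + 1980 + 4·12·11 = 2700; k=4: 912 + 0 + 4·15·11 = 1572.
Minimum: 1556 at k=2.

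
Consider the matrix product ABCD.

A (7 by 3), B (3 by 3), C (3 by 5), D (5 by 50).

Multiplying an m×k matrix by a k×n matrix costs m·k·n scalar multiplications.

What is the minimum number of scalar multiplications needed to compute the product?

1845

Adjacent pairs: AB = 7·3·3 = 63; BC = 3·3·5 = 45; CD = 3·5·50 = 750.
Length 3: A..C: k=1: 0+45+7·3·5=150; k=2: 63+0+7·3·5=168 → min 150 | B..D: k=2: 0+750+3·3·50=1200; k=3: 45+0+3·5·50=795 → min 795.
Length 4: A..D: k=1: 0+795+7·3·50=1845; k=2: 63+750+7·3·50=1863; k=3: 150+0+7·5·50=1900 → min 1845.
Optimal order: (A((BC)D)) with cost 1845.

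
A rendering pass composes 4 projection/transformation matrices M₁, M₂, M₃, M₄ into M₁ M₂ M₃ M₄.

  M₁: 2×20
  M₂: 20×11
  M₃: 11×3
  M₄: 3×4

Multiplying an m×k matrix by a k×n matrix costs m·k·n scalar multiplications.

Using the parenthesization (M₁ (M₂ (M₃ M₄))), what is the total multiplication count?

1172

(M₃ M₄): 11×3 by 3×4 → 11×4, cost 11·3·4 = 132
(M₂ (M₃ M₄)): 20×11 by 11×4 → 20×4, cost 20·11·4 = 880; cumulative 1012
(M₁ (M₂ (M₃ M₄))): 2×20 by 20×4 → 2×4, cost 2·20·4 = 160; cumulative 1172
Total: 1172 scalar multiplications.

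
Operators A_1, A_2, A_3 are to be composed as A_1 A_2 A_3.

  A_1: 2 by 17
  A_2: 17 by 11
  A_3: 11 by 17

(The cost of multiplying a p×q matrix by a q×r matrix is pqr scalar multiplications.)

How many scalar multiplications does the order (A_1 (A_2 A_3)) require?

3757

(A_2 A_3): 17×11 by 11×17 → 17×17, cost 17·11·17 = 3179
(A_1 (A_2 A_3)): 2×17 by 17×17 → 2×17, cost 2·17·17 = 578; cumulative 3757
Total: 3757 scalar multiplications.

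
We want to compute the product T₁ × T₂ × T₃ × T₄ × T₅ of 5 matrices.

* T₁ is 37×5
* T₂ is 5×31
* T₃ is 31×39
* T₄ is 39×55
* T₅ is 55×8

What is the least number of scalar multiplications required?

20450

Adjacent pairs: T₁T₂ = 37·5·31 = 5735; T₂T₃ = 5·31·39 = 6045; T₃T₄ = 31·39·55 = 66495; T₄T₅ = 39·55·8 = 17160.
Length 3: T₁..T₃: k=1: 0+6045+37·5·39=13260; k=2: 5735+0+37·31·39=50468 → min 13260 | T₂..T₄: k=2: 0+66495+5·31·55=75020; k=3: 6045+0+5·39·55=16770 → min 16770 | T₃..T₅: k=3: 0+17160+31·39·8=26832; k=4: 66495+0+31·55·8=80135 → min 26832.
Length 4: T₁..T₄: k=1: 0+16770+37·5·55=26945; k=2: 5735+66495+37·31·55=135315; k=3: 13260+0+37·39·55=92625 → min 26945 | T₂..T₅: k=2: 0+26832+5·31·8=28072; k=3: 6045+17160+5·39·8=24765; k=4: 16770+0+5·55·8=18970 → min 18970.
Length 5: T₁..T₅: k=1: 0+18970+37·5·8=20450; k=2: 5735+26832+37·31·8=41743; k=3: 13260+17160+37·39·8=41964; k=4: 26945+0+37·55·8=43225 → min 20450.
Optimal order: (T₁ × (((T₂ × T₃) × T₄) × T₅)) with cost 20450.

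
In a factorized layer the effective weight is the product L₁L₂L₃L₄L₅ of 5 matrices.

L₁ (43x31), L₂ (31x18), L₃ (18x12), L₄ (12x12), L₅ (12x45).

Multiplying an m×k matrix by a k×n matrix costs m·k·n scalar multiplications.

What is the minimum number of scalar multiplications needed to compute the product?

48504

Adjacent pairs: L₁L₂ = 43·31·18 = 23994; L₂L₃ = 31·18·12 = 6696; L₃L₄ = 18·12·12 = 2592; L₄L₅ = 12·12·45 = 6480.
Length 3: L₁..L₃: k=1: 0+6696+43·31·12=22692; k=2: 23994+0+43·18·12=33282 → min 22692 | L₂..L₄: k=2: 0+2592+31·18·12=9288; k=3: 6696+0+31·12·12=11160 → min 9288 | L₃..L₅: k=3: 0+6480+18·12·45=16200; k=4: 2592+0+18·12·45=12312 → min 12312.
Length 4: L₁..L₄: k=1: 0+9288+43·31·12=25284; k=2: 23994+2592+43·18·12=35874; k=3: 22692+0+43·12·12=28884 → min 25284 | L₂..L₅: k=2: 0+12312+31·18·45=37422; k=3: 6696+6480+31·12·45=29916; k=4: 9288+0+31·12·45=26028 → min 26028.
Length 5: L₁..L₅: k=1: 0+26028+43·31·45=86013; k=2: 23994+12312+43·18·45=71136; k=3: 22692+6480+43·12·45=52392; k=4: 25284+0+43·12·45=48504 → min 48504.
Optimal order: ((L₁(L₂(L₃L₄)))L₅) with cost 48504.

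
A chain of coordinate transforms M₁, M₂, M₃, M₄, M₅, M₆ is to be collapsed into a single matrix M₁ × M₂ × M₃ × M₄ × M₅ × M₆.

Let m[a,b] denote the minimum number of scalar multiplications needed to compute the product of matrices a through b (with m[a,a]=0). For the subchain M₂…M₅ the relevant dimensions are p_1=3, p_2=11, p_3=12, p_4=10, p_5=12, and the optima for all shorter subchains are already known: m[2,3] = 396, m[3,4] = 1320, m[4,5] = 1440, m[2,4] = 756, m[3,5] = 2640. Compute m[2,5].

1116

m[2,5] = min over k∈[2,4] of m[2,k]+m[k+1,5]+p_{1}·p_k·p_{5}.
k=2: 0 + 2640 + 3·11·12 = 3036; k=3: 396 + 1440 + 3·12·12 = 2268; k=4: 756 + 0 + 3·10·12 = 1116.
Minimum: 1116 at k=4.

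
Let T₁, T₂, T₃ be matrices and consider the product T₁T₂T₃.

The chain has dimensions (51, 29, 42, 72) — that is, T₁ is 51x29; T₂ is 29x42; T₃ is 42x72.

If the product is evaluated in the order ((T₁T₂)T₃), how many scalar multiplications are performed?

(T₁T₂): 51×29 by 29×42 → 51×42, cost 51·29·42 = 62118
((T₁T₂)T₃): 51×42 by 42×72 → 51×72, cost 51·42·72 = 154224; cumulative 216342
Total: 216342 scalar multiplications.

216342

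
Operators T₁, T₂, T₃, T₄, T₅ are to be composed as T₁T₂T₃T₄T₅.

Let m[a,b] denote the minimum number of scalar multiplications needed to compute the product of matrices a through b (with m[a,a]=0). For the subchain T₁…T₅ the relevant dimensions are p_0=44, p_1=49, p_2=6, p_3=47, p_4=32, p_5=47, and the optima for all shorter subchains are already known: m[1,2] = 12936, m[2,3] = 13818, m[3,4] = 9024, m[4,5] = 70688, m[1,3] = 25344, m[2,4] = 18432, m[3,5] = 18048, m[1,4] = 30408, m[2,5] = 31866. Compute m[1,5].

43392

m[1,5] = min over k∈[1,4] of m[1,k]+m[k+1,5]+p_{0}·p_k·p_{5}.
k=1: 0 + 31866 + 44·49·47 = 133198; k=2: 12936 + 18048 + 44·6·47 = 43392; k=3: 25344 + 70688 + 44·47·47 = 193228; k=4: 30408 + 0 + 44·32·47 = 96584.
Minimum: 43392 at k=2.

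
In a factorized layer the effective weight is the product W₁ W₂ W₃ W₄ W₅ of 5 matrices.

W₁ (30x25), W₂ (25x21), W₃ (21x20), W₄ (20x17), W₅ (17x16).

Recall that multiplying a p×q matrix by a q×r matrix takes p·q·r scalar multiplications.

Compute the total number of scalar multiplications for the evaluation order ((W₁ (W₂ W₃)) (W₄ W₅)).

40540

(W₂ W₃): 25×21 by 21×20 → 25×20, cost 25·21·20 = 10500
(W₁ (W₂ W₃)): 30×25 by 25×20 → 30×20, cost 30·25·20 = 15000; cumulative 25500
(W₄ W₅): 20×17 by 17×16 → 20×16, cost 20·17·16 = 5440
((W₁ (W₂ W₃)) (W₄ W₅)): 30×20 by 20×16 → 30×16, cost 30·20·16 = 9600; cumulative 40540
Total: 40540 scalar multiplications.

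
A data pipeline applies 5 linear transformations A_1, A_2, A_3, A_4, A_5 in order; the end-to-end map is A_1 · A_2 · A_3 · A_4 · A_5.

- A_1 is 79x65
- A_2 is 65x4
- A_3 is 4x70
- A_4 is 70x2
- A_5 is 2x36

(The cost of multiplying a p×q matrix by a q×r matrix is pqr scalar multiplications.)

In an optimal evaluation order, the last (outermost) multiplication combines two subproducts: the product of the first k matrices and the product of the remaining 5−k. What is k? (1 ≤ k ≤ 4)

Adjacent pairs: A_1A_2 = 79·65·4 = 20540; A_2A_3 = 65·4·70 = 18200; A_3A_4 = 4·70·2 = 560; A_4A_5 = 70·2·36 = 5040.
Length 3: A_1..A_3: k=1: 0+18200+79·65·70=377650; k=2: 20540+0+79·4·70=42660 → min 42660 | A_2..A_4: k=2: 0+560+65·4·2=1080; k=3: 18200+0+65·70·2=27300 → min 1080 | A_3..A_5: k=3: 0+5040+4·70·36=15120; k=4: 560+0+4·2·36=848 → min 848.
Length 4: A_1..A_4: k=1: 0+1080+79·65·2=11350; k=2: 20540+560+79·4·2=21732; k=3: 42660+0+79·70·2=53720 → min 11350 | A_2..A_5: k=2: 0+848+65·4·36=10208; k=3: 18200+5040+65·70·36=187040; k=4: 1080+0+65·2·36=5760 → min 5760.
Top-level splits: k=1: (A_1..A_1)·(A_2..A_5) → 0+5760+79·65·36 = 190620; k=2: (A_1..A_2)·(A_3..A_5) → 20540+848+79·4·36 = 32764; k=3: (A_1..A_3)·(A_4..A_5) → 42660+5040+79·70·36 = 246780; k=4: (A_1..A_4)·(A_5..A_5) → 11350+0+79·2·36 = 17038.
Best split is after A_4, i.e. k = 4.

4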